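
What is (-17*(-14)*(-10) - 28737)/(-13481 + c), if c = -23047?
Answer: 31117/36528 ≈ 0.85187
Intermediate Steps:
(-17*(-14)*(-10) - 28737)/(-13481 + c) = (-17*(-14)*(-10) - 28737)/(-13481 - 23047) = (238*(-10) - 28737)/(-36528) = (-2380 - 28737)*(-1/36528) = -31117*(-1/36528) = 31117/36528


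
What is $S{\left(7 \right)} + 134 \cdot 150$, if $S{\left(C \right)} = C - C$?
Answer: $20100$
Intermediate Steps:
$S{\left(C \right)} = 0$
$S{\left(7 \right)} + 134 \cdot 150 = 0 + 134 \cdot 150 = 0 + 20100 = 20100$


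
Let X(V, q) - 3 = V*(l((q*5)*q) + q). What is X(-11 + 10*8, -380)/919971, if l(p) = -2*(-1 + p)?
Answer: -33220693/306657 ≈ -108.33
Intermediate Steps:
l(p) = 2 - 2*p
X(V, q) = 3 + V*(2 + q - 10*q²) (X(V, q) = 3 + V*((2 - 2*q*5*q) + q) = 3 + V*((2 - 2*5*q*q) + q) = 3 + V*((2 - 10*q²) + q) = 3 + V*(2 + q - 10*q²))
X(-11 + 10*8, -380)/919971 = (3 + (-11 + 10*8)*(-380) - 2*(-11 + 10*8)*(-1 + 5*(-380)²))/919971 = (3 + (-11 + 80)*(-380) - 2*(-11 + 80)*(-1 + 5*144400))*(1/919971) = (3 + 69*(-380) - 2*69*(-1 + 722000))*(1/919971) = (3 - 26220 - 2*69*721999)*(1/919971) = (3 - 26220 - 99635862)*(1/919971) = -99662079*1/919971 = -33220693/306657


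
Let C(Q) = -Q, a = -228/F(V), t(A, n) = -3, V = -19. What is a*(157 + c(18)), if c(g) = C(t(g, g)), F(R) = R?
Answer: 1920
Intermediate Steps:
a = 12 (a = -228/(-19) = -228*(-1/19) = 12)
c(g) = 3 (c(g) = -1*(-3) = 3)
a*(157 + c(18)) = 12*(157 + 3) = 12*160 = 1920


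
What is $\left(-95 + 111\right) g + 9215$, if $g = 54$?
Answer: $10079$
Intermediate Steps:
$\left(-95 + 111\right) g + 9215 = \left(-95 + 111\right) 54 + 9215 = 16 \cdot 54 + 9215 = 864 + 9215 = 10079$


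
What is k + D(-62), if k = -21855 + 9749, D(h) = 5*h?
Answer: -12416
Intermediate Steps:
k = -12106
k + D(-62) = -12106 + 5*(-62) = -12106 - 310 = -12416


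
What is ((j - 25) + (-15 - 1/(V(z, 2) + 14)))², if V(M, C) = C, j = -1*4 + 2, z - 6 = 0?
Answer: 452929/256 ≈ 1769.3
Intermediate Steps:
z = 6 (z = 6 + 0 = 6)
j = -2 (j = -4 + 2 = -2)
((j - 25) + (-15 - 1/(V(z, 2) + 14)))² = ((-2 - 25) + (-15 - 1/(2 + 14)))² = (-27 + (-15 - 1/16))² = (-27 - 241/16)² = (-673/16)² = 452929/256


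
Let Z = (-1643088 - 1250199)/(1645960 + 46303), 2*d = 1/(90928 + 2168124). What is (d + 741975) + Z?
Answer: 5672994392503574615/7645820229352 ≈ 7.4197e+5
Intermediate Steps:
d = 1/4518104 (d = 1/(2*(90928 + 2168124)) = (1/2)/2259052 = (1/2)*(1/2259052) = 1/4518104 ≈ 2.2133e-7)
Z = -2893287/1692263 ≈ -1.7097
(d + 741975) + Z = (1/4518104 + 741975) - 2893287/1692263 = 3352320215401/4518104 - 2893287/1692263 = 5672994392503574615/7645820229352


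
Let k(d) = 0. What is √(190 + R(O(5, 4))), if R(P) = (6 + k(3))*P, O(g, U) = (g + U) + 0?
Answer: 2*√61 ≈ 15.620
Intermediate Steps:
O(g, U) = U + g (O(g, U) = (U + g) + 0 = U + g)
R(P) = 6*P (R(P) = (6 + 0)*P = 6*P)
√(190 + R(O(5, 4))) = √(190 + 6*(4 + 5)) = √(190 + 6*9) = √(190 + 54) = √244 = 2*√61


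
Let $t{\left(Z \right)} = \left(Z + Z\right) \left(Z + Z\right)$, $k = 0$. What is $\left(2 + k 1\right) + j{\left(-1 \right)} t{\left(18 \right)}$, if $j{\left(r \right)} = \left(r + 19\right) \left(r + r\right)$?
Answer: $-46654$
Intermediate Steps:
$t{\left(Z \right)} = 4 Z^{2}$ ($t{\left(Z \right)} = 2 Z 2 Z = 4 Z^{2}$)
$j{\left(r \right)} = 2 r \left(19 + r\right)$ ($j{\left(r \right)} = \left(19 + r\right) 2 r = 2 r \left(19 + r\right)$)
$\left(2 + k 1\right) + j{\left(-1 \right)} t{\left(18 \right)} = \left(2 + 0 \cdot 1\right) + 2 \left(-1\right) \left(19 - 1\right) 4 \cdot 18^{2} = \left(2 + 0\right) + 2 \left(-1\right) 18 \cdot 4 \cdot 324 = 2 - 46656 = -46654$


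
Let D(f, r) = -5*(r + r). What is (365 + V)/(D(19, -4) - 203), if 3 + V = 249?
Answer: -611/163 ≈ -3.7485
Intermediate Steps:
V = 246 (V = -3 + 249 = 246)
D(f, r) = -10*r
(365 + V)/(D(19, -4) - 203) = (365 + 246)/(-10*(-4) - 203) = 611/(40 - 203) = 611/(-163) = 611*(-1/163) = -611/163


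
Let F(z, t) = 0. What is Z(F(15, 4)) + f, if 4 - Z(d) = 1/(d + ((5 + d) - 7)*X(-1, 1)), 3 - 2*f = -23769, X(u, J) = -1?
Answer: 23779/2 ≈ 11890.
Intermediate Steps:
f = 11886 (f = 3/2 - 1/2*(-23769) = 3/2 + 23769/2 = 11886)
Z(d) = 7/2 (Z(d) = 4 - 1/(d + ((5 + d) - 7)*(-1)) = 4 - 1/(d + (-2 + d)*(-1)) = 4 - 1/(d + (2 - d)) = 4 - 1/2 = 7/2)
Z(F(15, 4)) + f = 7/2 + 11886 = 23779/2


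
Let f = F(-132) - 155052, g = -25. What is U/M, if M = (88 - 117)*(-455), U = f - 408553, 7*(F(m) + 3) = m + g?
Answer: -3945413/92365 ≈ -42.715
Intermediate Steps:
F(m) = -46/7 + m/7 (F(m) = -3 + (m - 25)/7 = -3 + (-25 + m)/7 = -3 + (-25/7 + m/7) = -46/7 + m/7)
f = -1085542/7 (f = (-46/7 + (⅐)*(-132)) - 155052 = (-46/7 - 132/7) - 155052 = -178/7 - 155052 = -1085542/7 ≈ -1.5508e+5)
U = -3945413/7 (U = -1085542/7 - 408553 = -3945413/7 ≈ -5.6363e+5)
M = 13195 (M = -29*(-455) = 13195)
U/M = -3945413/7/13195 = -3945413/7*1/13195 = -3945413/92365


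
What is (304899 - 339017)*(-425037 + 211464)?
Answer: 7286683614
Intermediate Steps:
(304899 - 339017)*(-425037 + 211464) = -34118*(-213573) = 7286683614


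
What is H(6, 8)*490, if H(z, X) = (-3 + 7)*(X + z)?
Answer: 27440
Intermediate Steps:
H(z, X) = 4*X + 4*z (H(z, X) = 4*(X + z) = 4*X + 4*z)
H(6, 8)*490 = (4*8 + 4*6)*490 = (32 + 24)*490 = 56*490 = 27440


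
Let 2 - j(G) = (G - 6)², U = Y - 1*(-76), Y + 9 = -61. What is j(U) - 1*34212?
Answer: -34210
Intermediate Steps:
Y = -70 (Y = -9 - 61 = -70)
U = 6 (U = -70 - 1*(-76) = -70 + 76 = 6)
j(G) = 2 - (-6 + G)² (j(G) = 2 - (G - 6)² = 2 - (-6 + G)²)
j(U) - 1*34212 = (2 - (-6 + 6)²) - 1*34212 = (2 - 1*0²) - 34212 = (2 - 1*0) - 34212 = (2 + 0) - 34212 = 2 - 34212 = -34210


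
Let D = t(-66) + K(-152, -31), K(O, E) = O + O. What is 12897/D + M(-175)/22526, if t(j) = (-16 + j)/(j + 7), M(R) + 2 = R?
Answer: -4285927914/100544801 ≈ -42.627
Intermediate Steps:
M(R) = -2 + R
t(j) = (-16 + j)/(7 + j)
K(O, E) = 2*O
D = -17854/59 (D = (-16 - 66)/(7 - 66) + 2*(-152) = -82/(-59) - 304 = -1/59*(-82) - 304 = 82/59 - 304 = -17854/59 ≈ -302.61)
12897/D + M(-175)/22526 = 12897/(-17854/59) + (-2 - 175)/22526 = 12897*(-59/17854) - 177*1/22526 = -760923/17854 - 177/22526 = -4285927914/100544801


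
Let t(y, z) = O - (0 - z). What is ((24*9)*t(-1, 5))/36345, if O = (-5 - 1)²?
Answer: 2952/12115 ≈ 0.24366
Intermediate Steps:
O = 36 (O = (-6)² = 36)
t(y, z) = 36 + z (t(y, z) = 36 - (0 - z) = 36 - (-1)*z = 36 + z)
((24*9)*t(-1, 5))/36345 = ((24*9)*(36 + 5))/36345 = (216*41)*(1/36345) = 8856*(1/36345) = 2952/12115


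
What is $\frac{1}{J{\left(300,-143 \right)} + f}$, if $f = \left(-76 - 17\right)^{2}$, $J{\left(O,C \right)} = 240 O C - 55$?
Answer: $- \frac{1}{10287406} \approx -9.7206 \cdot 10^{-8}$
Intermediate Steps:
$J{\left(O,C \right)} = -55 + 240 C O$ ($J{\left(O,C \right)} = 240 C O - 55 = -55 + 240 C O$)
$f = 8649$ ($f = \left(-93\right)^{2} = 8649$)
$\frac{1}{J{\left(300,-143 \right)} + f} = \frac{1}{\left(-55 + 240 \left(-143\right) 300\right) + 8649} = \frac{1}{\left(-55 - 10296000\right) + 8649} = \frac{1}{-10296055 + 8649} = \frac{1}{-10287406} = - \frac{1}{10287406}$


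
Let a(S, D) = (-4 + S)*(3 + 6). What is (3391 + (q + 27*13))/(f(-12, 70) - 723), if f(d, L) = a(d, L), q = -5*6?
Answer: -3712/867 ≈ -4.2814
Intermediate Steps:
q = -30
a(S, D) = -36 + 9*S (a(S, D) = (-4 + S)*9 = -36 + 9*S)
f(d, L) = -36 + 9*d
(3391 + (q + 27*13))/(f(-12, 70) - 723) = (3391 + (-30 + 27*13))/((-36 + 9*(-12)) - 723) = (3391 + (-30 + 351))/((-36 - 108) - 723) = (3391 + 321)/(-144 - 723) = 3712/(-867) = 3712*(-1/867) = -3712/867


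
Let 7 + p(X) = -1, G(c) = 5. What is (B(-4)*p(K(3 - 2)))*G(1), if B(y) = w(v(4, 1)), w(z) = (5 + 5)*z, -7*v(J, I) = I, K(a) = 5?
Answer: 400/7 ≈ 57.143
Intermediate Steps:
v(J, I) = -I/7
p(X) = -8 (p(X) = -7 - 1 = -8)
w(z) = 10*z
B(y) = -10/7 (B(y) = 10*(-1/7*1) = 10*(-1/7) = -10/7)
(B(-4)*p(K(3 - 2)))*G(1) = -10/7*(-8)*5 = (80/7)*5 = 400/7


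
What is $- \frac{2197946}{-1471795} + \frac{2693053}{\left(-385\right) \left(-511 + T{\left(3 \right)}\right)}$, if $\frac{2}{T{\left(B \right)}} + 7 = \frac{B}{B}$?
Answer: $\frac{18446084963}{1215702670} \approx 15.173$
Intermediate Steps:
$T{\left(B \right)} = - \frac{1}{3}$ ($T{\left(B \right)} = \frac{2}{-7 + \frac{B}{B}} = \frac{2}{-7 + 1} = \frac{2}{-6} = 2 \left(- \frac{1}{6}\right) = - \frac{1}{3}$)
$- \frac{2197946}{-1471795} + \frac{2693053}{\left(-385\right) \left(-511 + T{\left(3 \right)}\right)} = - \frac{2197946}{-1471795} + \frac{2693053}{\left(-385\right) \left(-511 - \frac{1}{3}\right)} = \left(-2197946\right) \left(- \frac{1}{1471795}\right) + \frac{2693053}{\left(-385\right) \left(- \frac{1534}{3}\right)} = \frac{2197946}{1471795} + \frac{2693053}{\frac{590590}{3}} = \frac{2197946}{1471795} + 2693053 \cdot \frac{3}{590590} = \frac{2197946}{1471795} + \frac{734469}{53690} = \frac{18446084963}{1215702670}$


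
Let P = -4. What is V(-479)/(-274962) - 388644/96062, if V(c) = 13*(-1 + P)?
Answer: -53428043749/13206699822 ≈ -4.0455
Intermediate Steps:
V(c) = -65 (V(c) = 13*(-1 - 4) = 13*(-5) = -65)
V(-479)/(-274962) - 388644/96062 = -65/(-274962) - 388644/96062 = -65*(-1/274962) - 388644*1/96062 = 65/274962 - 194322/48031 = -53428043749/13206699822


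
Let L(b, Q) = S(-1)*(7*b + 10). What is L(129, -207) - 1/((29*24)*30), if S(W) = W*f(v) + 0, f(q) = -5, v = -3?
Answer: 95317199/20880 ≈ 4565.0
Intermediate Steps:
S(W) = -5*W (S(W) = W*(-5) + 0 = -5*W + 0 = -5*W)
L(b, Q) = 50 + 35*b (L(b, Q) = (-5*(-1))*(7*b + 10) = 5*(10 + 7*b) = 50 + 35*b)
L(129, -207) - 1/((29*24)*30) = (50 + 35*129) - 1/((29*24)*30) = (50 + 4515) - 1/(696*30) = 4565 - 1/20880 = 95317199/20880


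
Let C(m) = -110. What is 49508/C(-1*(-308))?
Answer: -24754/55 ≈ -450.07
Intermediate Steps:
49508/C(-1*(-308)) = 49508/(-110) = 49508*(-1/110) = -24754/55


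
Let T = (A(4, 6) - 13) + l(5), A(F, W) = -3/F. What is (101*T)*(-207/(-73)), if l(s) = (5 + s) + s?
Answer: 104535/292 ≈ 358.00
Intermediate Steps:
l(s) = 5 + 2*s
T = 5/4 (T = (-3/4 - 13) + (5 + 2*5) = (-3*¼ - 13) + (5 + 10) = (-¾ - 13) + 15 = -55/4 + 15 = 5/4 ≈ 1.2500)
(101*T)*(-207/(-73)) = (101*(5/4))*(-207/(-73)) = 505*(-207*(-1/73))/4 = (505/4)*(207/73) = 104535/292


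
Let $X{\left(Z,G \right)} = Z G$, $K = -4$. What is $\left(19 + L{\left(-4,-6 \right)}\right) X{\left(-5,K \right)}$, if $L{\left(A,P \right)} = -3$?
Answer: $320$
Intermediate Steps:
$X{\left(Z,G \right)} = G Z$
$\left(19 + L{\left(-4,-6 \right)}\right) X{\left(-5,K \right)} = \left(19 - 3\right) \left(\left(-4\right) \left(-5\right)\right) = 16 \cdot 20 = 320$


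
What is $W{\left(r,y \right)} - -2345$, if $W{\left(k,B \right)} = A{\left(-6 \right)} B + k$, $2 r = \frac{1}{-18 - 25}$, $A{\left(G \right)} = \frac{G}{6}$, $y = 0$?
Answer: $\frac{201669}{86} \approx 2345.0$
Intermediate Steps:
$A{\left(G \right)} = \frac{G}{6}$ ($A{\left(G \right)} = G \frac{1}{6} = \frac{G}{6}$)
$r = - \frac{1}{86}$ ($r = \frac{1}{2 \left(-18 - 25\right)} = \frac{1}{2 \left(-43\right)} = \frac{1}{2} \left(- \frac{1}{43}\right) = - \frac{1}{86} \approx -0.011628$)
$W{\left(k,B \right)} = k - B$ ($W{\left(k,B \right)} = \frac{1}{6} \left(-6\right) B + k = - B + k = k - B$)
$W{\left(r,y \right)} - -2345 = \left(- \frac{1}{86} - 0\right) - -2345 = \left(- \frac{1}{86} + 0\right) + 2345 = - \frac{1}{86} + 2345 = \frac{201669}{86}$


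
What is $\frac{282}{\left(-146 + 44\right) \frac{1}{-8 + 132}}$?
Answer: $- \frac{5828}{17} \approx -342.82$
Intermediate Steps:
$\frac{282}{\left(-146 + 44\right) \frac{1}{-8 + 132}} = \frac{282}{\left(-102\right) \frac{1}{124}} = \frac{282}{- \frac{51}{62}} = 282 \left(- \frac{62}{51}\right) = - \frac{5828}{17}$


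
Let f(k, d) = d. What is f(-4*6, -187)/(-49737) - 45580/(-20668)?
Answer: 567719344/256991079 ≈ 2.2091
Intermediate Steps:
f(-4*6, -187)/(-49737) - 45580/(-20668) = -187/(-49737) - 45580/(-20668) = -187*(-1/49737) - 45580*(-1/20668) = 187/49737 + 11395/5167 = 567719344/256991079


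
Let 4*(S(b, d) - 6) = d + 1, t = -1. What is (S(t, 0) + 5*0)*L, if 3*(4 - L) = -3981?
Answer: 33275/4 ≈ 8318.8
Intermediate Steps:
L = 1331 (L = 4 - ⅓*(-3981) = 4 + 1327 = 1331)
S(b, d) = 25/4 + d/4 (S(b, d) = 6 + (d + 1)/4 = 6 + (1 + d)/4 = 6 + (¼ + d/4) = 25/4 + d/4)
(S(t, 0) + 5*0)*L = ((25/4 + (¼)*0) + 5*0)*1331 = ((25/4 + 0) + 0)*1331 = (25/4 + 0)*1331 = (25/4)*1331 = 33275/4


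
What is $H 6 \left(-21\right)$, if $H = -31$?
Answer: $3906$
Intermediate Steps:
$H 6 \left(-21\right) = \left(-31\right) 6 \left(-21\right) = \left(-186\right) \left(-21\right) = 3906$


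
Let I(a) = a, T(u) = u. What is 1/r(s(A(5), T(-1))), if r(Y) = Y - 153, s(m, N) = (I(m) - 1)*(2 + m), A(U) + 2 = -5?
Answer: -1/113 ≈ -0.0088496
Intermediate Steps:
A(U) = -7 (A(U) = -2 - 5 = -7)
s(m, N) = (-1 + m)*(2 + m) (s(m, N) = (m - 1)*(2 + m) = (-1 + m)*(2 + m))
r(Y) = -153 + Y
1/r(s(A(5), T(-1))) = 1/(-153 + (-2 - 7 + (-7)**2)) = 1/(-153 + (-2 - 7 + 49)) = 1/(-153 + 40) = 1/(-113) = -1/113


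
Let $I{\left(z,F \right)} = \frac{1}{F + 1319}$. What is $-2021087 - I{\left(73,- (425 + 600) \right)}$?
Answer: $- \frac{594199579}{294} \approx -2.0211 \cdot 10^{6}$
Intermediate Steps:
$I{\left(z,F \right)} = \frac{1}{1319 + F}$
$-2021087 - I{\left(73,- (425 + 600) \right)} = -2021087 - \frac{1}{1319 - \left(425 + 600\right)} = -2021087 - \frac{1}{1319 - 1025} = -2021087 - \frac{1}{294} = - \frac{594199579}{294}$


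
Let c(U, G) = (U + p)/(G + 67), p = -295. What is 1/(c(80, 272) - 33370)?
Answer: -339/11312645 ≈ -2.9966e-5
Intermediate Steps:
c(U, G) = (-295 + U)/(67 + G) (c(U, G) = (U - 295)/(G + 67) = (-295 + U)/(67 + G))
1/(c(80, 272) - 33370) = 1/((-295 + 80)/(67 + 272) - 33370) = 1/(-215/339 - 33370) = 1/(-11312645/339) = -339/11312645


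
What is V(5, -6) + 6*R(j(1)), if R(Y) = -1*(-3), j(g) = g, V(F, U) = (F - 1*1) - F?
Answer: 17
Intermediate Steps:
V(F, U) = -1 (V(F, U) = (F - 1) - F = (-1 + F) - F = -1)
R(Y) = 3
V(5, -6) + 6*R(j(1)) = -1 + 6*3 = -1 + 18 = 17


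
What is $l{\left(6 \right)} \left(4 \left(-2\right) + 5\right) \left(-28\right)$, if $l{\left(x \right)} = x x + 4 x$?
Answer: $5040$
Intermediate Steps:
$l{\left(x \right)} = x^{2} + 4 x$
$l{\left(6 \right)} \left(4 \left(-2\right) + 5\right) \left(-28\right) = 6 \left(4 + 6\right) \left(4 \left(-2\right) + 5\right) \left(-28\right) = 6 \cdot 10 \left(-8 + 5\right) \left(-28\right) = 60 \left(-3\right) \left(-28\right) = \left(-180\right) \left(-28\right) = 5040$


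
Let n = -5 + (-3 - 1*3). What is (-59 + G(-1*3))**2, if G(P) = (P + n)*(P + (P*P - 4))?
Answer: 7569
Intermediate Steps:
n = -11 (n = -5 + (-3 - 3) = -5 - 6 = -11)
G(P) = (-11 + P)*(-4 + P + P**2) (G(P) = (P - 11)*(P + (P*P - 4)) = (-11 + P)*(P + (P**2 - 4)) = (-11 + P)*(P + (-4 + P**2)) = (-11 + P)*(-4 + P + P**2))
(-59 + G(-1*3))**2 = (-59 + (44 + (-1*3)**3 - (-15)*3 - 10*(-1*3)**2))**2 = (-59 + (44 + (-3)**3 - 15*(-3) - 10*(-3)**2))**2 = (-59 + (44 - 27 + 45 - 10*9))**2 = (-59 + (44 - 27 + 45 - 90))**2 = (-59 - 28)**2 = (-87)**2 = 7569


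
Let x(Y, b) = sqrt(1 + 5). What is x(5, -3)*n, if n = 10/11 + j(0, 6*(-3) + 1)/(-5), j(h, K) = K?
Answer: 237*sqrt(6)/55 ≈ 10.555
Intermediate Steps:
x(Y, b) = sqrt(6)
n = 237/55 (n = 10/11 + (6*(-3) + 1)/(-5) = 10*(1/11) + (-18 + 1)*(-1/5) = 10/11 - 17*(-1/5) = 10/11 + 17/5 = 237/55 ≈ 4.3091)
x(5, -3)*n = sqrt(6)*(237/55) = 237*sqrt(6)/55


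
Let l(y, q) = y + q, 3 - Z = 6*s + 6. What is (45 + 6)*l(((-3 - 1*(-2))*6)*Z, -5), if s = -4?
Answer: -6681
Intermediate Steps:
Z = 21 (Z = 3 - (6*(-4) + 6) = 3 - (-24 + 6) = 3 - 1*(-18) = 3 + 18 = 21)
l(y, q) = q + y
(45 + 6)*l(((-3 - 1*(-2))*6)*Z, -5) = (45 + 6)*(-5 + ((-3 - 1*(-2))*6)*21) = 51*(-5 + ((-3 + 2)*6)*21) = 51*(-5 - 1*6*21) = 51*(-5 - 6*21) = 51*(-5 - 126) = 51*(-131) = -6681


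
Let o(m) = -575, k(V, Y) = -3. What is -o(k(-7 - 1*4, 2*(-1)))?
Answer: 575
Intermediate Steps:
-o(k(-7 - 1*4, 2*(-1))) = -1*(-575) = 575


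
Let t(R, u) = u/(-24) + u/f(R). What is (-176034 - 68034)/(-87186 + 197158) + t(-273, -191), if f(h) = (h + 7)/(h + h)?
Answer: -254902117/659832 ≈ -386.31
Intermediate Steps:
f(h) = (7 + h)/(2*h) (f(h) = (7 + h)/((2*h)) = (7 + h)*(1/(2*h)) = (7 + h)/(2*h))
t(R, u) = -u/24 + 2*R*u/(7 + R) (t(R, u) = u/(-24) + u/(((7 + R)/(2*R))) = u*(-1/24) + u*(2*R/(7 + R)) = -u/24 + 2*R*u/(7 + R))
(-176034 - 68034)/(-87186 + 197158) + t(-273, -191) = (-176034 - 68034)/(-87186 + 197158) + (1/24)*(-191)*(-7 + 47*(-273))/(7 - 273) = -244068/109972 + (1/24)*(-191)*(-7 - 12831)/(-266) = -244068*1/109972 + (1/24)*(-191)*(-1/266)*(-12838) = -61017/27493 - 175147/456 = -254902117/659832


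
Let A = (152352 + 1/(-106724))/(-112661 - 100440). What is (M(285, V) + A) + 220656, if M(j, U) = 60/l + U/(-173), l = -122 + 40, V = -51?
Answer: 5085023634146191135/23045148006076 ≈ 2.2065e+5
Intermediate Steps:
l = -82
A = -2322802121/3248998732 (A = (152352 - 1/106724)/(-213101) = (16259614847/106724)*(-1/213101) = -2322802121/3248998732 ≈ -0.71493)
M(j, U) = -30/41 - U/173 (M(j, U) = 60/(-82) + U/(-173) = 60*(-1/82) + U*(-1/173) = -30/41 - U/173)
(M(285, V) + A) + 220656 = ((-30/41 - 1/173*(-51)) - 2322802121/3248998732) + 220656 = ((-30/41 + 51/173) - 2322802121/3248998732) + 220656 = (-3099/7093 - 2322802121/3248998732) + 220656 = -26544282514721/23045148006076 + 220656 = 5085023634146191135/23045148006076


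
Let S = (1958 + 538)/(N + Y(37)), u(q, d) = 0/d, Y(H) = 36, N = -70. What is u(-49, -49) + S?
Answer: -1248/17 ≈ -73.412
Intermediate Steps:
u(q, d) = 0
S = -1248/17 (S = (1958 + 538)/(-70 + 36) = 2496/(-34) = 2496*(-1/34) = -1248/17 ≈ -73.412)
u(-49, -49) + S = 0 - 1248/17 = -1248/17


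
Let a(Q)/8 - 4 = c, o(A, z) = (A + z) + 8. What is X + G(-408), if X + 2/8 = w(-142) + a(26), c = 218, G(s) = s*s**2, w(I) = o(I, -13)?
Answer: -271662733/4 ≈ -6.7916e+7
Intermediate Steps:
o(A, z) = 8 + A + z
w(I) = -5 + I (w(I) = 8 + I - 13 = -5 + I)
G(s) = s**3
a(Q) = 1776 (a(Q) = 32 + 8*218 = 32 + 1744 = 1776)
X = 6515/4 (X = -1/4 + ((-5 - 142) + 1776) = -1/4 + (-147 + 1776) = -1/4 + 1629 = 6515/4 ≈ 1628.8)
X + G(-408) = 6515/4 + (-408)**3 = 6515/4 - 67917312 = -271662733/4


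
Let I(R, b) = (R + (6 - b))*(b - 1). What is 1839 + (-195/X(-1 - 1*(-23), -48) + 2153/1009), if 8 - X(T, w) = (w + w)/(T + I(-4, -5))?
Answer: 28739489/16144 ≈ 1780.2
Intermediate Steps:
I(R, b) = (-1 + b)*(6 + R - b) (I(R, b) = (6 + R - b)*(-1 + b) = (-1 + b)*(6 + R - b))
X(T, w) = 8 - 2*w/(-42 + T) (X(T, w) = 8 - (w + w)/(T + (-6 - 1*(-4) - 1*(-5)² + 7*(-5) - 4*(-5))) = 8 - 2*w/(T + (-6 + 4 - 1*25 - 35 + 20)) = 8 - 2*w/(T + (-6 + 4 - 25 - 35 + 20)) = 8 - 2*w/(T - 42) = 8 - 2*w/(-42 + T))
1839 + (-195/X(-1 - 1*(-23), -48) + 2153/1009) = 1839 + (-195*(-42 + (-1 - 1*(-23)))/(2*(-168 - 1*(-48) + 4*(-1 - 1*(-23)))) + 2153/1009) = 1839 + (-195*(-42 + (-1 + 23))/(2*(-168 + 48 + 4*(-1 + 23))) + 2153*(1/1009)) = 1839 + (-195*(-42 + 22)/(2*(-168 + 48 + 4*22)) + 2153/1009) = 1839 + (-195*(-10/(-168 + 48 + 88)) + 2153/1009) = 1839 + (-195/(2*(-1/20)*(-32)) + 2153/1009) = 1839 + (-195/16/5 + 2153/1009) = 1839 + (-195*5/16 + 2153/1009) = 1839 + (-975/16 + 2153/1009) = 1839 - 949327/16144 = 28739489/16144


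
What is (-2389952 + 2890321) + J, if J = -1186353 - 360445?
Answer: -1046429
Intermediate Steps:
J = -1546798
(-2389952 + 2890321) + J = (-2389952 + 2890321) - 1546798 = 500369 - 1546798 = -1046429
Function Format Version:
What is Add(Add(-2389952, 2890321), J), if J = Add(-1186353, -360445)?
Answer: -1046429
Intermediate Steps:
J = -1546798
Add(Add(-2389952, 2890321), J) = Add(Add(-2389952, 2890321), -1546798) = Add(500369, -1546798) = -1046429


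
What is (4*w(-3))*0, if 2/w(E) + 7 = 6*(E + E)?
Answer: 0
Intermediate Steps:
w(E) = 2/(-7 + 12*E) (w(E) = 2/(-7 + 6*(E + E)) = 2/(-7 + 6*(2*E)) = 2/(-7 + 12*E))
(4*w(-3))*0 = (4*(2/(-7 + 12*(-3))))*0 = (4*(2/(-7 - 36)))*0 = (4*(2/(-43)))*0 = (4*(2*(-1/43)))*0 = (4*(-2/43))*0 = -8/43*0 = 0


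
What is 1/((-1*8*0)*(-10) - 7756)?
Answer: -1/7756 ≈ -0.00012893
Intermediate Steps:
1/((-1*8*0)*(-10) - 7756) = 1/(-8*0*(-10) - 7756) = 1/(0*(-10) - 7756) = 1/(0 - 7756) = 1/(-7756) = -1/7756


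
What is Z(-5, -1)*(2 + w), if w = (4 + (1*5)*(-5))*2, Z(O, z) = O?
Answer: 200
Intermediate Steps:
w = -42 (w = (4 + 5*(-5))*2 = (4 - 25)*2 = -21*2 = -42)
Z(-5, -1)*(2 + w) = -5*(2 - 42) = -5*(-40) = 200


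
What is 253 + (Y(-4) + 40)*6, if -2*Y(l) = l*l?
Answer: 445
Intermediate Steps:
Y(l) = -l²/2 (Y(l) = -l*l/2 = -l²/2)
253 + (Y(-4) + 40)*6 = 253 + (-½*(-4)² + 40)*6 = 253 + (-½*16 + 40)*6 = 253 + (-8 + 40)*6 = 253 + 32*6 = 253 + 192 = 445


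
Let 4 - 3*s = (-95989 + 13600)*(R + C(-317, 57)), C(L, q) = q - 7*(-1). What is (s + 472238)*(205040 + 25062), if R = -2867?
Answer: -52812930274198/3 ≈ -1.7604e+13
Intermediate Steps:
C(L, q) = 7 + q (C(L, q) = q + 7 = 7 + q)
s = -230936363/3 (s = 4/3 - (-95989 + 13600)*(-2867 + (7 + 57))/3 = 4/3 - (-27463)*(-2867 + 64) = 4/3 - (-27463)*(-2803) = 4/3 - ⅓*230936367 = 4/3 - 76978789 = -230936363/3 ≈ -7.6979e+7)
(s + 472238)*(205040 + 25062) = (-230936363/3 + 472238)*(205040 + 25062) = -229519649/3*230102 = -52812930274198/3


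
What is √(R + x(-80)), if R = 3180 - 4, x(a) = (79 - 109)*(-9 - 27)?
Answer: 4*√266 ≈ 65.238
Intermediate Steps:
x(a) = 1080 (x(a) = -30*(-36) = 1080)
R = 3176
√(R + x(-80)) = √(3176 + 1080) = √4256 = 4*√266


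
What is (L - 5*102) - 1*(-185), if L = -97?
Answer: -422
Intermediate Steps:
(L - 5*102) - 1*(-185) = (-97 - 5*102) - 1*(-185) = (-97 - 510) + 185 = -607 + 185 = -422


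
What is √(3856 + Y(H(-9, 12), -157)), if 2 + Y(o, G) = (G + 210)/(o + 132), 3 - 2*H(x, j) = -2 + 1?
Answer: √69209526/134 ≈ 62.084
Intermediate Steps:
H(x, j) = 2 (H(x, j) = 3/2 - (-2 + 1)/2 = 3/2 - ½*(-1) = 3/2 + ½ = 2)
Y(o, G) = -2 + (210 + G)/(132 + o) (Y(o, G) = -2 + (G + 210)/(o + 132) = -2 + (210 + G)/(132 + o))
√(3856 + Y(H(-9, 12), -157)) = √(3856 + (-54 - 157 - 2*2)/(132 + 2)) = √(3856 + (-54 - 157 - 4)/134) = √(3856 + (1/134)*(-215)) = √(3856 - 215/134) = √(516489/134) = √69209526/134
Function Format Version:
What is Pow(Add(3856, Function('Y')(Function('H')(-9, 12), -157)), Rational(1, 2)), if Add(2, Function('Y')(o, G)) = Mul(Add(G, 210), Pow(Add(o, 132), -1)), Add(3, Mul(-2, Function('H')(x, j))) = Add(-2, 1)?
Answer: Mul(Rational(1, 134), Pow(69209526, Rational(1, 2))) ≈ 62.084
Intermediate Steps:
Function('H')(x, j) = 2 (Function('H')(x, j) = Add(Rational(3, 2), Mul(Rational(-1, 2), Add(-2, 1))) = Add(Rational(3, 2), Mul(Rational(-1, 2), -1)) = Add(Rational(3, 2), Rational(1, 2)) = 2)
Function('Y')(o, G) = Add(-2, Mul(Pow(Add(132, o), -1), Add(210, G))) (Function('Y')(o, G) = Add(-2, Mul(Add(G, 210), Pow(Add(o, 132), -1))) = Add(-2, Mul(Add(210, G), Pow(Add(132, o), -1))) = Add(-2, Mul(Pow(Add(132, o), -1), Add(210, G))))
Pow(Add(3856, Function('Y')(Function('H')(-9, 12), -157)), Rational(1, 2)) = Pow(Add(3856, Mul(Pow(Add(132, 2), -1), Add(-54, -157, Mul(-2, 2)))), Rational(1, 2)) = Pow(Add(3856, Mul(Pow(134, -1), Add(-54, -157, -4))), Rational(1, 2)) = Pow(Add(3856, Mul(Rational(1, 134), -215)), Rational(1, 2)) = Pow(Add(3856, Rational(-215, 134)), Rational(1, 2)) = Pow(Rational(516489, 134), Rational(1, 2)) = Mul(Rational(1, 134), Pow(69209526, Rational(1, 2)))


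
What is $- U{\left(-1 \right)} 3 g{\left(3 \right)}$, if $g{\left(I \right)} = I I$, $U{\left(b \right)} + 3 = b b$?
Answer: $54$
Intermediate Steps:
$U{\left(b \right)} = -3 + b^{2}$ ($U{\left(b \right)} = -3 + b b = -3 + b^{2}$)
$g{\left(I \right)} = I^{2}$
$- U{\left(-1 \right)} 3 g{\left(3 \right)} = - (-3 + \left(-1\right)^{2}) 3 \cdot 3^{2} = - (-3 + 1) 3 \cdot 9 = \left(-1\right) \left(-2\right) 3 \cdot 9 = 2 \cdot 3 \cdot 9 = 6 \cdot 9 = 54$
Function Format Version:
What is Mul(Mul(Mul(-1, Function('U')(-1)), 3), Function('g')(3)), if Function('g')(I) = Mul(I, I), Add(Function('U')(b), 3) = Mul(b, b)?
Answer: 54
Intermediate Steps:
Function('U')(b) = Add(-3, Pow(b, 2)) (Function('U')(b) = Add(-3, Mul(b, b)) = Add(-3, Pow(b, 2)))
Function('g')(I) = Pow(I, 2)
Mul(Mul(Mul(-1, Function('U')(-1)), 3), Function('g')(3)) = Mul(Mul(Mul(-1, Add(-3, Pow(-1, 2))), 3), Pow(3, 2)) = Mul(Mul(Mul(-1, Add(-3, 1)), 3), 9) = Mul(Mul(Mul(-1, -2), 3), 9) = Mul(Mul(2, 3), 9) = Mul(6, 9) = 54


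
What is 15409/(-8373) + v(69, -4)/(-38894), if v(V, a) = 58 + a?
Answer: -299884894/162829731 ≈ -1.8417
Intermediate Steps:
15409/(-8373) + v(69, -4)/(-38894) = 15409/(-8373) + (58 - 4)/(-38894) = 15409*(-1/8373) + 54*(-1/38894) = -15409/8373 - 27/19447 = -299884894/162829731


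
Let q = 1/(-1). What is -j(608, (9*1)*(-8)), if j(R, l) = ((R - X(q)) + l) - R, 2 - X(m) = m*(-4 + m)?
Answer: 69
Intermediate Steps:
q = -1
X(m) = 2 - m*(-4 + m)
j(R, l) = 3 + l (j(R, l) = ((R - (2 - 1*(-1)**2 + 4*(-1))) + l) - R = ((R - (2 - 1*1 - 4)) + l) - R = ((R - (2 - 1 - 4)) + l) - R = ((R - 1*(-3)) + l) - R = ((R + 3) + l) - R = ((3 + R) + l) - R = (3 + R + l) - R = 3 + l)
-j(608, (9*1)*(-8)) = -(3 + (9*1)*(-8)) = -(3 + 9*(-8)) = -(3 - 72) = -1*(-69) = 69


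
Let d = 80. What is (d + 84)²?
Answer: 26896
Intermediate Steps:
(d + 84)² = (80 + 84)² = 164² = 26896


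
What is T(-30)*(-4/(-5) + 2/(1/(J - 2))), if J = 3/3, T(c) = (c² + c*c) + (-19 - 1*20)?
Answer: -10566/5 ≈ -2113.2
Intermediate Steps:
T(c) = -39 + 2*c² (T(c) = (c² + c²) + (-19 - 20) = 2*c² - 39 = -39 + 2*c²)
J = 1 (J = 3*(⅓) = 1)
T(-30)*(-4/(-5) + 2/(1/(J - 2))) = (-39 + 2*(-30)²)*(-4/(-5) + 2/(1/(1 - 2))) = (-39 + 2*900)*(-4*(-⅕) + 2/(1/(-1))) = (-39 + 1800)*(⅘ + 2/(-1)) = 1761*(⅘ + 2*(-1)) = 1761*(⅘ - 2) = 1761*(-6/5) = -10566/5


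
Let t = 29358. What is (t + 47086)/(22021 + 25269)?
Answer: 38222/23645 ≈ 1.6165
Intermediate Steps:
(t + 47086)/(22021 + 25269) = (29358 + 47086)/(22021 + 25269) = 76444/47290 = 76444*(1/47290) = 38222/23645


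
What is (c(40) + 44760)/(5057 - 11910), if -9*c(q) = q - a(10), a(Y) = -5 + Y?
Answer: -402805/61677 ≈ -6.5309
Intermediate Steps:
c(q) = 5/9 - q/9 (c(q) = -(q - (-5 + 10))/9 = -(q - 1*5)/9 = -(q - 5)/9 = -(-5 + q)/9 = 5/9 - q/9)
(c(40) + 44760)/(5057 - 11910) = ((5/9 - 1/9*40) + 44760)/(5057 - 11910) = ((5/9 - 40/9) + 44760)/(-6853) = (-35/9 + 44760)*(-1/6853) = (402805/9)*(-1/6853) = -402805/61677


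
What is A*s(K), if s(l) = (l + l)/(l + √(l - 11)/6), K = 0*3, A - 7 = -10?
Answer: 0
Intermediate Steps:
A = -3 (A = 7 - 10 = -3)
K = 0
s(l) = 2*l/(l + √(-11 + l)/6) (s(l) = (2*l)/(l + √(-11 + l)*(⅙)) = (2*l)/(l + √(-11 + l)/6) = 2*l/(l + √(-11 + l)/6))
A*s(K) = -36*0/(√(-11 + 0) + 6*0) = -36*0/(√(-11) + 0) = -36*0/(I*√11 + 0) = -36*0/(I*√11) = -36*0*(-I*√11/11) = -3*0 = 0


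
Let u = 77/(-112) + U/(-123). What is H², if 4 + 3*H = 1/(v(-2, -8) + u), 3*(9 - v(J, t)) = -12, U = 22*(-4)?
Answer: 10117945744/5916224889 ≈ 1.7102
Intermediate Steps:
U = -88
v(J, t) = 13 (v(J, t) = 9 - ⅓*(-12) = 9 + 4 = 13)
u = 55/1968 (u = 77/(-112) - 88/(-123) = 77*(-1/112) - 88*(-1/123) = -11/16 + 88/123 = 55/1968 ≈ 0.027947)
H = -100588/76917 (H = -4/3 + 1/(3*(13 + 55/1968)) = -4/3 + 1/(3*(25639/1968)) = -4/3 + (⅓)*(1968/25639) = -4/3 + 656/25639 = -100588/76917 ≈ -1.3077)
H² = (-100588/76917)² = 10117945744/5916224889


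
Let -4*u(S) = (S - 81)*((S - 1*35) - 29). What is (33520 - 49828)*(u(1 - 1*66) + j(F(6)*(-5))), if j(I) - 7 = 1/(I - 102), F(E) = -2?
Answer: 1763461503/23 ≈ 7.6672e+7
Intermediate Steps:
u(S) = -(-81 + S)*(-64 + S)/4 (u(S) = -(S - 81)*((S - 1*35) - 29)/4 = -(-81 + S)*((S - 35) - 29)/4 = -(-81 + S)*((-35 + S) - 29)/4 = -(-81 + S)*(-64 + S)/4)
j(I) = 7 + 1/(-102 + I) (j(I) = 7 + 1/(I - 102) = 7 + 1/(-102 + I))
(33520 - 49828)*(u(1 - 1*66) + j(F(6)*(-5))) = (33520 - 49828)*((-1296 - (1 - 1*66)²/4 + 145*(1 - 1*66)/4) + (-713 + 7*(-2*(-5)))/(-102 - 2*(-5))) = -16308*((-1296 - (1 - 66)²/4 + 145*(1 - 66)/4) + (-713 + 7*10)/(-102 + 10)) = -16308*((-1296 - ¼*(-65)² + (145/4)*(-65)) + (-713 + 70)/(-92)) = -16308*((-1296 - ¼*4225 - 9425/4) - 1/92*(-643)) = -16308*((-1296 - 4225/4 - 9425/4) + 643/92) = -16308*(-9417/2 + 643/92) = -16308*(-432539/92) = 1763461503/23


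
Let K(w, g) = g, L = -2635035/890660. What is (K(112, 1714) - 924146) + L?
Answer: -164315184031/178132 ≈ -9.2244e+5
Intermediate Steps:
L = -527007/178132 (L = -2635035*1/890660 = -527007/178132 ≈ -2.9585)
(K(112, 1714) - 924146) + L = (1714 - 924146) - 527007/178132 = -922432 - 527007/178132 = -164315184031/178132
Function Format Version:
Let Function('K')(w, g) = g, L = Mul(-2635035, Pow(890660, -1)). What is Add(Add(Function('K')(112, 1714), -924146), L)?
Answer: Rational(-164315184031, 178132) ≈ -9.2244e+5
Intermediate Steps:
L = Rational(-527007, 178132) (L = Mul(-2635035, Rational(1, 890660)) = Rational(-527007, 178132) ≈ -2.9585)
Add(Add(Function('K')(112, 1714), -924146), L) = Add(Add(1714, -924146), Rational(-527007, 178132)) = Add(-922432, Rational(-527007, 178132)) = Rational(-164315184031, 178132)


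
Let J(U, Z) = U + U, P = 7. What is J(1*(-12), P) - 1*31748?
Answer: -31772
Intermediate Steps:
J(U, Z) = 2*U
J(1*(-12), P) - 1*31748 = 2*(1*(-12)) - 1*31748 = 2*(-12) - 31748 = -24 - 31748 = -31772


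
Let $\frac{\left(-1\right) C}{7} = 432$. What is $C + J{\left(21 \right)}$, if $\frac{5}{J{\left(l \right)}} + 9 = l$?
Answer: $- \frac{36283}{12} \approx -3023.6$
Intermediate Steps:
$C = -3024$ ($C = \left(-7\right) 432 = -3024$)
$J{\left(l \right)} = \frac{5}{-9 + l}$
$C + J{\left(21 \right)} = -3024 + \frac{5}{-9 + 21} = -3024 + \frac{5}{12} = - \frac{36283}{12}$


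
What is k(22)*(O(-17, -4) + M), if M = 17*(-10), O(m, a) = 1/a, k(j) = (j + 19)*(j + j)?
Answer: -307131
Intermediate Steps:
k(j) = 2*j*(19 + j) (k(j) = (19 + j)*(2*j) = 2*j*(19 + j))
M = -170
k(22)*(O(-17, -4) + M) = (2*22*(19 + 22))*(1/(-4) - 170) = (2*22*41)*(-1/4 - 170) = 1804*(-681/4) = -307131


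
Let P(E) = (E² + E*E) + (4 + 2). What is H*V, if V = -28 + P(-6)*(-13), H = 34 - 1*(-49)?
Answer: -86486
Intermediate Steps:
P(E) = 6 + 2*E² (P(E) = (E² + E²) + 6 = 2*E² + 6 = 6 + 2*E²)
H = 83 (H = 34 + 49 = 83)
V = -1042 (V = -28 + (6 + 2*(-6)²)*(-13) = -28 + (6 + 2*36)*(-13) = -28 + (6 + 72)*(-13) = -28 + 78*(-13) = -28 - 1014 = -1042)
H*V = 83*(-1042) = -86486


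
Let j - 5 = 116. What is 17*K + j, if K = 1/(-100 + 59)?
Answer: 4944/41 ≈ 120.59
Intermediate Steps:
j = 121 (j = 5 + 116 = 121)
K = -1/41 (K = 1/(-41) = -1/41 ≈ -0.024390)
17*K + j = 17*(-1/41) + 121 = -17/41 + 121 = 4944/41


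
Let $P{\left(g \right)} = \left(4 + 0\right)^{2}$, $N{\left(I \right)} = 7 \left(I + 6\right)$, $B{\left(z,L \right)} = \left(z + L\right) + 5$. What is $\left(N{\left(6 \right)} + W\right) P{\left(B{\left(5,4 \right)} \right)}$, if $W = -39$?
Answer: $720$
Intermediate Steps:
$B{\left(z,L \right)} = 5 + L + z$ ($B{\left(z,L \right)} = \left(L + z\right) + 5 = 5 + L + z$)
$N{\left(I \right)} = 42 + 7 I$ ($N{\left(I \right)} = 7 \left(6 + I\right) = 42 + 7 I$)
$P{\left(g \right)} = 16$ ($P{\left(g \right)} = 4^{2} = 16$)
$\left(N{\left(6 \right)} + W\right) P{\left(B{\left(5,4 \right)} \right)} = \left(\left(42 + 7 \cdot 6\right) - 39\right) 16 = \left(\left(42 + 42\right) - 39\right) 16 = \left(84 - 39\right) 16 = 45 \cdot 16 = 720$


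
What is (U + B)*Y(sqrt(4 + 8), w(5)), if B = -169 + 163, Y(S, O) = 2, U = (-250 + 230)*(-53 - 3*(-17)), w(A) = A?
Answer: 68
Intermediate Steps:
U = 40 (U = -20*(-53 + 51) = -20*(-2) = 40)
B = -6
(U + B)*Y(sqrt(4 + 8), w(5)) = (40 - 6)*2 = 34*2 = 68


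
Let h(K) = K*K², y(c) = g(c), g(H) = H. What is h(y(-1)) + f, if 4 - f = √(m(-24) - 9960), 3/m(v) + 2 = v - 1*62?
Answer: 3 - 3*I*√2142514/44 ≈ 3.0 - 99.8*I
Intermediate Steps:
m(v) = 3/(-64 + v) (m(v) = 3/(-2 + (v - 1*62)) = 3/(-2 + (v - 62)) = 3/(-2 + (-62 + v)) = 3/(-64 + v))
f = 4 - 3*I*√2142514/44 (f = 4 - √(3/(-64 - 24) - 9960) = 4 - √(3/(-88) - 9960) = 4 - √(3*(-1/88) - 9960) = 4 - √(-3/88 - 9960) = 4 - √(-876483/88) = 4 - 3*I*√2142514/44 ≈ 4.0 - 99.8*I)
y(c) = c
h(K) = K³
h(y(-1)) + f = (-1)³ + (4 - 3*I*√2142514/44) = -1 + (4 - 3*I*√2142514/44) = 3 - 3*I*√2142514/44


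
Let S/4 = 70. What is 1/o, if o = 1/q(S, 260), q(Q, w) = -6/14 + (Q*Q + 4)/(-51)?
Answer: -32293/21 ≈ -1537.8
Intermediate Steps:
S = 280 (S = 4*70 = 280)
q(Q, w) = -181/357 - Q²/51 (q(Q, w) = -6*1/14 + (Q² + 4)*(-1/51) = -3/7 + (4 + Q²)*(-1/51) = -3/7 + (-4/51 - Q²/51) = -181/357 - Q²/51)
o = -21/32293 (o = 1/(-181/357 - 1/51*280²) = 1/(-181/357 - 1/51*78400) = 1/(-181/357 - 78400/51) = 1/(-32293/21) = -21/32293 ≈ -0.00065030)
1/o = 1/(-21/32293) = -32293/21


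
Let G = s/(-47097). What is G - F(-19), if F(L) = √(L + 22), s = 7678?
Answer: -7678/47097 - √3 ≈ -1.8951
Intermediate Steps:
G = -7678/47097 (G = 7678/(-47097) = 7678*(-1/47097) = -7678/47097 ≈ -0.16303)
F(L) = √(22 + L)
G - F(-19) = -7678/47097 - √(22 - 19) = -7678/47097 - √3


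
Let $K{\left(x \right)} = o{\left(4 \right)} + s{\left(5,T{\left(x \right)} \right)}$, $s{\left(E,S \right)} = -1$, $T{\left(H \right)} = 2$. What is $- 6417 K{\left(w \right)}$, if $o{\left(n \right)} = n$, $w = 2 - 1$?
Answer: $-19251$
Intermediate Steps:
$w = 1$ ($w = 2 - 1 = 1$)
$K{\left(x \right)} = 3$ ($K{\left(x \right)} = 4 - 1 = 3$)
$- 6417 K{\left(w \right)} = \left(-6417\right) 3 = -19251$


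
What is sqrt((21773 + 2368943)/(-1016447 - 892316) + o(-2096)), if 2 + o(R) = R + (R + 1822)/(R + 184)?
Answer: I*sqrt(1747410089393001589513)/912388714 ≈ 45.816*I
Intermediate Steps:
o(R) = -2 + R + (1822 + R)/(184 + R) (o(R) = -2 + (R + (R + 1822)/(R + 184)) = -2 + (R + (1822 + R)/(184 + R)) = -2 + R + (1822 + R)/(184 + R))
sqrt((21773 + 2368943)/(-1016447 - 892316) + o(-2096)) = sqrt((21773 + 2368943)/(-1016447 - 892316) + (1454 + (-2096)**2 + 183*(-2096))/(184 - 2096)) = sqrt(2390716/(-1908763) + (1454 + 4393216 - 383568)/(-1912)) = sqrt(2390716*(-1/1908763) - 1/1912*4011102) = sqrt(-2390716/1908763 - 2005551/956) = sqrt(-3830407067909/1824777428) = I*sqrt(1747410089393001589513)/912388714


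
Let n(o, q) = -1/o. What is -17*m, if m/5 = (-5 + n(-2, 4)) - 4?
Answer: 1445/2 ≈ 722.50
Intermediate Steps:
m = -85/2 (m = 5*((-5 - 1/(-2)) - 4) = 5*((-5 - 1*(-1/2)) - 4) = 5*((-5 + 1/2) - 4) = 5*(-9/2 - 4) = 5*(-17/2) = -85/2 ≈ -42.500)
-17*m = -17*(-85/2) = 1445/2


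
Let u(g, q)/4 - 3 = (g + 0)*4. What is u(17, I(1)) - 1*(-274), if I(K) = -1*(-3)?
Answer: 558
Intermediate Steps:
I(K) = 3
u(g, q) = 12 + 16*g (u(g, q) = 12 + 4*((g + 0)*4) = 12 + 4*(g*4) = 12 + 4*(4*g) = 12 + 16*g)
u(17, I(1)) - 1*(-274) = (12 + 16*17) - 1*(-274) = (12 + 272) + 274 = 284 + 274 = 558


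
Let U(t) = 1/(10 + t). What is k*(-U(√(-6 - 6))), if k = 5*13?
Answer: -325/56 + 65*I*√3/56 ≈ -5.8036 + 2.0104*I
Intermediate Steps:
k = 65
k*(-U(√(-6 - 6))) = 65*(-1/(10 + √(-6 - 6))) = 65*(-1/(10 + √(-12))) = 65*(-1/(10 + 2*I*√3)) = -65/(10 + 2*I*√3)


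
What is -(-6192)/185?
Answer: 6192/185 ≈ 33.470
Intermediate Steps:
-(-6192)/185 = -43*(-144/185) = 6192/185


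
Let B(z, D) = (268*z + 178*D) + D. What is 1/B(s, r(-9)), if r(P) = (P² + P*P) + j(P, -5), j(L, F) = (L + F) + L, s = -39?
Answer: 1/14429 ≈ 6.9305e-5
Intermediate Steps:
j(L, F) = F + 2*L (j(L, F) = (F + L) + L = F + 2*L)
r(P) = -5 + 2*P + 2*P² (r(P) = (P² + P*P) + (-5 + 2*P) = (P² + P²) + (-5 + 2*P) = 2*P² + (-5 + 2*P) = -5 + 2*P + 2*P²)
B(z, D) = 179*D + 268*z (B(z, D) = (178*D + 268*z) + D = 179*D + 268*z)
1/B(s, r(-9)) = 1/(179*(-5 + 2*(-9) + 2*(-9)²) + 268*(-39)) = 1/(179*(-5 - 18 + 2*81) - 10452) = 1/(179*(-5 - 18 + 162) - 10452) = 1/(179*139 - 10452) = 1/(24881 - 10452) = 1/14429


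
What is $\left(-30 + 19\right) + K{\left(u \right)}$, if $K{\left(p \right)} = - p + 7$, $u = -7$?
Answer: $3$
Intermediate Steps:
$K{\left(p \right)} = 7 - p$
$\left(-30 + 19\right) + K{\left(u \right)} = \left(-30 + 19\right) + \left(7 - -7\right) = -11 + \left(7 + 7\right) = -11 + 14 = 3$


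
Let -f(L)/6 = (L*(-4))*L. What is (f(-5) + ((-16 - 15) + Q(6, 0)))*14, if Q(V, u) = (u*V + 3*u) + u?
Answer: 7966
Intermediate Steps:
Q(V, u) = 4*u + V*u (Q(V, u) = (V*u + 3*u) + u = (3*u + V*u) + u = 4*u + V*u)
f(L) = 24*L² (f(L) = -6*L*(-4)*L = -6*(-4*L)*L = -(-24)*L² = 24*L²)
(f(-5) + ((-16 - 15) + Q(6, 0)))*14 = (24*(-5)² + ((-16 - 15) + 0*(4 + 6)))*14 = (24*25 + (-31 + 0*10))*14 = (600 + (-31 + 0))*14 = (600 - 31)*14 = 569*14 = 7966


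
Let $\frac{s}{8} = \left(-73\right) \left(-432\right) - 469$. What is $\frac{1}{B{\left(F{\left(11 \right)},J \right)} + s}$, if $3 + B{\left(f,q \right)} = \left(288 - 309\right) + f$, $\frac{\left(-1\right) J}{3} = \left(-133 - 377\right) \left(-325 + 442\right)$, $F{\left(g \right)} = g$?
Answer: $\frac{1}{248523} \approx 4.0238 \cdot 10^{-6}$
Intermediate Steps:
$J = 179010$ ($J = - 3 \left(-133 - 377\right) \left(-325 + 442\right) = - 3 \left(\left(-510\right) 117\right) = \left(-3\right) \left(-59670\right) = 179010$)
$B{\left(f,q \right)} = -24 + f$ ($B{\left(f,q \right)} = -3 + \left(\left(288 - 309\right) + f\right) = -3 + \left(-21 + f\right) = -24 + f$)
$s = 248536$ ($s = 8 \left(\left(-73\right) \left(-432\right) - 469\right) = 8 \left(31536 - 469\right) = 8 \cdot 31067 = 248536$)
$\frac{1}{B{\left(F{\left(11 \right)},J \right)} + s} = \frac{1}{\left(-24 + 11\right) + 248536} = \frac{1}{-13 + 248536} = \frac{1}{248523}$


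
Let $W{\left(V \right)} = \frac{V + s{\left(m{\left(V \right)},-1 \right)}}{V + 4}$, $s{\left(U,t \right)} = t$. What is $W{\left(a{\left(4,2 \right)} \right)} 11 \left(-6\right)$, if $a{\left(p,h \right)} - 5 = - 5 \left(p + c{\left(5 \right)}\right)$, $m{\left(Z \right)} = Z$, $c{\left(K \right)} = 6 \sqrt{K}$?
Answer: $- \frac{285384}{4379} - \frac{9900 \sqrt{5}}{4379} \approx -70.226$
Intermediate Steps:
$a{\left(p,h \right)} = 5 - 30 \sqrt{5} - 5 p$ ($a{\left(p,h \right)} = 5 - 5 \left(p + 6 \sqrt{5}\right) = 5 - \left(5 p + 30 \sqrt{5}\right) = 5 - 30 \sqrt{5} - 5 p$)
$W{\left(V \right)} = \frac{-1 + V}{4 + V}$ ($W{\left(V \right)} = \frac{V - 1}{V + 4} = \frac{-1 + V}{4 + V}$)
$W{\left(a{\left(4,2 \right)} \right)} 11 \left(-6\right) = \frac{-1 - \left(15 + 30 \sqrt{5}\right)}{4 - \left(15 + 30 \sqrt{5}\right)} 11 \left(-6\right) = \frac{-16 - 30 \sqrt{5}}{-11 - 30 \sqrt{5}} \cdot 11 \left(-6\right) = \frac{11 \left(-16 - 30 \sqrt{5}\right)}{-11 - 30 \sqrt{5}} \left(-6\right) = - \frac{66 \left(-16 - 30 \sqrt{5}\right)}{-11 - 30 \sqrt{5}}$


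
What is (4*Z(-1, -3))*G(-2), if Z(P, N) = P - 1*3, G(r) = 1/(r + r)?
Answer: 4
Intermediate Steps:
G(r) = 1/(2*r)
Z(P, N) = -3 + P (Z(P, N) = P - 3 = -3 + P)
(4*Z(-1, -3))*G(-2) = (4*(-3 - 1))*((½)/(-2)) = (4*(-4))*((½)*(-½)) = -16*(-¼) = 4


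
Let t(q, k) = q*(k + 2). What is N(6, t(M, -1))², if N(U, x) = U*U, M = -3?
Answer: 1296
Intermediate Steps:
t(q, k) = q*(2 + k)
N(U, x) = U²
N(6, t(M, -1))² = (6²)² = 36² = 1296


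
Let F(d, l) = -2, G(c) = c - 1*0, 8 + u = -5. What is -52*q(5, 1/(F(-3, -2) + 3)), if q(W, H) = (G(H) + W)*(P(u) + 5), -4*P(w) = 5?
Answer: -1170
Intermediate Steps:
u = -13 (u = -8 - 5 = -13)
G(c) = c (G(c) = c + 0 = c)
P(w) = -5/4 (P(w) = -1/4*5 = -5/4)
q(W, H) = 15*H/4 + 15*W/4 (q(W, H) = (H + W)*(-5/4 + 5) = (H + W)*(15/4) = 15*H/4 + 15*W/4)
-52*q(5, 1/(F(-3, -2) + 3)) = -52*(15/(4*(-2 + 3)) + (15/4)*5) = -52*((15/4)/1 + 75/4) = -52*((15/4)*1 + 75/4) = -52*(15/4 + 75/4) = -52*45/2 = -1170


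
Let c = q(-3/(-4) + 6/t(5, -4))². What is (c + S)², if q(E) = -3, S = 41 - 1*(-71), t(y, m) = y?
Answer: 14641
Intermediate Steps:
S = 112 (S = 41 + 71 = 112)
c = 9 (c = (-3)² = 9)
(c + S)² = (9 + 112)² = 121² = 14641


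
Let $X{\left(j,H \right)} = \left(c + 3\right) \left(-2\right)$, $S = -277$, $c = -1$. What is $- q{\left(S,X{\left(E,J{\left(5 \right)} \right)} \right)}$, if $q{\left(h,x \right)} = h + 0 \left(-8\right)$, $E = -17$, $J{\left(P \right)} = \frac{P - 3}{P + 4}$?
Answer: $277$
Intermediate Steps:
$J{\left(P \right)} = \frac{-3 + P}{4 + P}$
$X{\left(j,H \right)} = -4$ ($X{\left(j,H \right)} = \left(-1 + 3\right) \left(-2\right) = 2 \left(-2\right) = -4$)
$q{\left(h,x \right)} = h$ ($q{\left(h,x \right)} = h + 0 = h$)
$- q{\left(S,X{\left(E,J{\left(5 \right)} \right)} \right)} = \left(-1\right) \left(-277\right) = 277$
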